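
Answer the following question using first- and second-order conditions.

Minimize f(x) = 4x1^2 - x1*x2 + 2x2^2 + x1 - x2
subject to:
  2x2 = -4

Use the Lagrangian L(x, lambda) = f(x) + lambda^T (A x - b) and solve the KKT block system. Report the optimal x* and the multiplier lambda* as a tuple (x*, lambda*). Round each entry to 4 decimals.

Form the Lagrangian:
  L(x, lambda) = (1/2) x^T Q x + c^T x + lambda^T (A x - b)
Stationarity (grad_x L = 0): Q x + c + A^T lambda = 0.
Primal feasibility: A x = b.

This gives the KKT block system:
  [ Q   A^T ] [ x     ]   [-c ]
  [ A    0  ] [ lambda ] = [ b ]

Solving the linear system:
  x*      = (-0.375, -2)
  lambda* = (4.3125)
  f(x*)   = 9.4375

x* = (-0.375, -2), lambda* = (4.3125)


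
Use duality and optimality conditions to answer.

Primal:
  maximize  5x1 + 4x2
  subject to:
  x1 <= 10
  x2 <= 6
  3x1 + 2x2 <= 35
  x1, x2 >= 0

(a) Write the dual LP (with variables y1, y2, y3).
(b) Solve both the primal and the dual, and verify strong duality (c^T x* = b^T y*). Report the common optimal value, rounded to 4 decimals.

The standard primal-dual pair for 'max c^T x s.t. A x <= b, x >= 0' is:
  Dual:  min b^T y  s.t.  A^T y >= c,  y >= 0.

So the dual LP is:
  minimize  10y1 + 6y2 + 35y3
  subject to:
    y1 + 3y3 >= 5
    y2 + 2y3 >= 4
    y1, y2, y3 >= 0

Solving the primal: x* = (7.6667, 6).
  primal value c^T x* = 62.3333.
Solving the dual: y* = (0, 0.6667, 1.6667).
  dual value b^T y* = 62.3333.
Strong duality: c^T x* = b^T y*. Confirmed.

62.3333


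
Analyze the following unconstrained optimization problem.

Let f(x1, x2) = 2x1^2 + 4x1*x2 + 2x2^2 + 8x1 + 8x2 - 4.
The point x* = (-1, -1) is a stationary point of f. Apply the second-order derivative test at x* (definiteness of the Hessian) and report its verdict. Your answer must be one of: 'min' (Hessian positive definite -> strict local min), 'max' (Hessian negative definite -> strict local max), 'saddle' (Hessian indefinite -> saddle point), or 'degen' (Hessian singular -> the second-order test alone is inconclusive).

Compute the Hessian H = grad^2 f:
  H = [[4, 4], [4, 4]]
Verify stationarity: grad f(x*) = H x* + g = (0, 0).
Eigenvalues of H: 0, 8.
H has a zero eigenvalue (singular; positive semidefinite but not definite), so H is neither positive definite, negative definite, nor indefinite. The second-order test alone is inconclusive -> degen.
(Indeed, f is constant along the null direction of H through x*, so x* is not a strict local extremum.)

degen


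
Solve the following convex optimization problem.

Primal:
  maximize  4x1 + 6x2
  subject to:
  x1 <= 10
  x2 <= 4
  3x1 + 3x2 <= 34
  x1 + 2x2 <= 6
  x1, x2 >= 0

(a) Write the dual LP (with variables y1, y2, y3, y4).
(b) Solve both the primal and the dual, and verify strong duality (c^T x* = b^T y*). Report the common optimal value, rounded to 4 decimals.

The standard primal-dual pair for 'max c^T x s.t. A x <= b, x >= 0' is:
  Dual:  min b^T y  s.t.  A^T y >= c,  y >= 0.

So the dual LP is:
  minimize  10y1 + 4y2 + 34y3 + 6y4
  subject to:
    y1 + 3y3 + y4 >= 4
    y2 + 3y3 + 2y4 >= 6
    y1, y2, y3, y4 >= 0

Solving the primal: x* = (6, 0).
  primal value c^T x* = 24.
Solving the dual: y* = (0, 0, 0, 4).
  dual value b^T y* = 24.
Strong duality: c^T x* = b^T y*. Confirmed.

24


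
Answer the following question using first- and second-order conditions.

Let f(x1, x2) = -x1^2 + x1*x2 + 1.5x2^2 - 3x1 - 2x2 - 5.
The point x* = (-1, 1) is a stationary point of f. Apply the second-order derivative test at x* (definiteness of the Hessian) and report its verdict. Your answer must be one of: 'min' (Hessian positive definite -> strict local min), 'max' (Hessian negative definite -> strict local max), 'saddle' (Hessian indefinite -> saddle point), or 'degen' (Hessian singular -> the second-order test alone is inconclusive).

Compute the Hessian H = grad^2 f:
  H = [[-2, 1], [1, 3]]
Verify stationarity: grad f(x*) = H x* + g = (0, 0).
Eigenvalues of H: -2.1926, 3.1926.
Eigenvalues have mixed signs, so H is indefinite -> x* is a saddle point.

saddle


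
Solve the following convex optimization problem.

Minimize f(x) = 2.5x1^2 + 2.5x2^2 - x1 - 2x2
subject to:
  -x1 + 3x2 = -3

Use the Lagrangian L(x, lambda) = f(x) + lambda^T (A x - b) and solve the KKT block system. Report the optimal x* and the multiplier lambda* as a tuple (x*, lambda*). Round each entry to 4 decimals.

Form the Lagrangian:
  L(x, lambda) = (1/2) x^T Q x + c^T x + lambda^T (A x - b)
Stationarity (grad_x L = 0): Q x + c + A^T lambda = 0.
Primal feasibility: A x = b.

This gives the KKT block system:
  [ Q   A^T ] [ x     ]   [-c ]
  [ A    0  ] [ lambda ] = [ b ]

Solving the linear system:
  x*      = (0.6, -0.8)
  lambda* = (2)
  f(x*)   = 3.5

x* = (0.6, -0.8), lambda* = (2)


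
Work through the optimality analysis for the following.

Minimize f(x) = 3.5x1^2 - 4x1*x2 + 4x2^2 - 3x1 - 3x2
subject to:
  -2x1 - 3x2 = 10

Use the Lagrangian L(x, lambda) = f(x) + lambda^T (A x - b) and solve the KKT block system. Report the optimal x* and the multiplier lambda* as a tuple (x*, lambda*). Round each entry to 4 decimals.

Form the Lagrangian:
  L(x, lambda) = (1/2) x^T Q x + c^T x + lambda^T (A x - b)
Stationarity (grad_x L = 0): Q x + c + A^T lambda = 0.
Primal feasibility: A x = b.

This gives the KKT block system:
  [ Q   A^T ] [ x     ]   [-c ]
  [ A    0  ] [ lambda ] = [ b ]

Solving the linear system:
  x*      = (-1.8951, -2.0699)
  lambda* = (-3.993)
  f(x*)   = 25.9126

x* = (-1.8951, -2.0699), lambda* = (-3.993)


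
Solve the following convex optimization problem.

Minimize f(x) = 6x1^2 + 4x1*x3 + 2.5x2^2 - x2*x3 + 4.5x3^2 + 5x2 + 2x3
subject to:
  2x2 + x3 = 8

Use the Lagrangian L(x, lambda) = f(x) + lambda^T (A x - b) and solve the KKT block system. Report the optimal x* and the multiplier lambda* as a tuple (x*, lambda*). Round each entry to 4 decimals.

Form the Lagrangian:
  L(x, lambda) = (1/2) x^T Q x + c^T x + lambda^T (A x - b)
Stationarity (grad_x L = 0): Q x + c + A^T lambda = 0.
Primal feasibility: A x = b.

This gives the KKT block system:
  [ Q   A^T ] [ x     ]   [-c ]
  [ A    0  ] [ lambda ] = [ b ]

Solving the linear system:
  x*      = (-0.4874, 3.2689, 1.4622)
  lambda* = (-9.9412)
  f(x*)   = 49.3992

x* = (-0.4874, 3.2689, 1.4622), lambda* = (-9.9412)


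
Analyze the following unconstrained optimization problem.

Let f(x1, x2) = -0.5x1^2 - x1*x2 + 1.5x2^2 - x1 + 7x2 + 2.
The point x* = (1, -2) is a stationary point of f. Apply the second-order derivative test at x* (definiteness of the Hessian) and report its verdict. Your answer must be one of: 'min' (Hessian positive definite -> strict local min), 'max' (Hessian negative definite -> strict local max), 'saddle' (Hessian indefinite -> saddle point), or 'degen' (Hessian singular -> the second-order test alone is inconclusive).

Compute the Hessian H = grad^2 f:
  H = [[-1, -1], [-1, 3]]
Verify stationarity: grad f(x*) = H x* + g = (0, 0).
Eigenvalues of H: -1.2361, 3.2361.
Eigenvalues have mixed signs, so H is indefinite -> x* is a saddle point.

saddle


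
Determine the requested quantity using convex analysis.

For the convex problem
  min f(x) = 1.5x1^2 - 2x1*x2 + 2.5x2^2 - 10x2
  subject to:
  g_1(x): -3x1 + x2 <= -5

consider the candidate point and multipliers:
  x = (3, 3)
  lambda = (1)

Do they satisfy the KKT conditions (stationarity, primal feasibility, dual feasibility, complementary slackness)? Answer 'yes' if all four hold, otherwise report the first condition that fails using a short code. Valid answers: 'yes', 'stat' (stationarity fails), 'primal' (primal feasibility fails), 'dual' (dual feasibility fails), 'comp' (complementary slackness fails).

Gradient of f: grad f(x) = Q x + c = (3, -1)
Constraint values g_i(x) = a_i^T x - b_i:
  g_1((3, 3)) = -1
Stationarity residual: grad f(x) + sum_i lambda_i a_i = (0, 0)
  -> stationarity OK
Primal feasibility (all g_i <= 0): OK
Dual feasibility (all lambda_i >= 0): OK
Complementary slackness (lambda_i * g_i(x) = 0 for all i): FAILS

Verdict: the first failing condition is complementary_slackness -> comp.

comp


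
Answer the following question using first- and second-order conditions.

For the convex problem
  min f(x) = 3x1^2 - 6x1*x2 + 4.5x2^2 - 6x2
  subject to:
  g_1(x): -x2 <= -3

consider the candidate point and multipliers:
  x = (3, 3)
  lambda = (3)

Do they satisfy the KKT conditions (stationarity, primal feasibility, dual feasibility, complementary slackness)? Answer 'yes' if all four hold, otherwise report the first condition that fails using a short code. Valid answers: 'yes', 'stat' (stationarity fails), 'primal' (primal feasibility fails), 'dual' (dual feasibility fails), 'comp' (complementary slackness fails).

Gradient of f: grad f(x) = Q x + c = (0, 3)
Constraint values g_i(x) = a_i^T x - b_i:
  g_1((3, 3)) = 0
Stationarity residual: grad f(x) + sum_i lambda_i a_i = (0, 0)
  -> stationarity OK
Primal feasibility (all g_i <= 0): OK
Dual feasibility (all lambda_i >= 0): OK
Complementary slackness (lambda_i * g_i(x) = 0 for all i): OK

Verdict: yes, KKT holds.

yes


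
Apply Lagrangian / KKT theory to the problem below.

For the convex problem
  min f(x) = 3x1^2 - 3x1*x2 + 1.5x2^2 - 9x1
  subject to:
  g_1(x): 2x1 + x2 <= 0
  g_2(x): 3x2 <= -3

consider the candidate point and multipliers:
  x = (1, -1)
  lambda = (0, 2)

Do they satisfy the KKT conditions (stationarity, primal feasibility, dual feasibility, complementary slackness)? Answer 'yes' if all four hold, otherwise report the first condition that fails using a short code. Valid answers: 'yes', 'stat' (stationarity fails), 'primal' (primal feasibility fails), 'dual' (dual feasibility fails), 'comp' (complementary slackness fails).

Gradient of f: grad f(x) = Q x + c = (0, -6)
Constraint values g_i(x) = a_i^T x - b_i:
  g_1((1, -1)) = 1
  g_2((1, -1)) = 0
Stationarity residual: grad f(x) + sum_i lambda_i a_i = (0, 0)
  -> stationarity OK
Primal feasibility (all g_i <= 0): FAILS
Dual feasibility (all lambda_i >= 0): OK
Complementary slackness (lambda_i * g_i(x) = 0 for all i): OK

Verdict: the first failing condition is primal_feasibility -> primal.

primal


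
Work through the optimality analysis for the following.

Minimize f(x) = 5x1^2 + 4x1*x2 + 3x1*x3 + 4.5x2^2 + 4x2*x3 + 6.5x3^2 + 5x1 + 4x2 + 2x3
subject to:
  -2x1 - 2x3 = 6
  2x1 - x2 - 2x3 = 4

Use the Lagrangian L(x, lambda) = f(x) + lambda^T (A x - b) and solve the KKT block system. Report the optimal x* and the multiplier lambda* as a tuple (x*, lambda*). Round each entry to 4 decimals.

Form the Lagrangian:
  L(x, lambda) = (1/2) x^T Q x + c^T x + lambda^T (A x - b)
Stationarity (grad_x L = 0): Q x + c + A^T lambda = 0.
Primal feasibility: A x = b.

This gives the KKT block system:
  [ Q   A^T ] [ x     ]   [-c ]
  [ A    0  ] [ lambda ] = [ b ]

Solving the linear system:
  x*      = (-0.4534, 0.1863, -2.5466)
  lambda* = (-9.5373, -6.323)
  f(x*)   = 37.9503

x* = (-0.4534, 0.1863, -2.5466), lambda* = (-9.5373, -6.323)


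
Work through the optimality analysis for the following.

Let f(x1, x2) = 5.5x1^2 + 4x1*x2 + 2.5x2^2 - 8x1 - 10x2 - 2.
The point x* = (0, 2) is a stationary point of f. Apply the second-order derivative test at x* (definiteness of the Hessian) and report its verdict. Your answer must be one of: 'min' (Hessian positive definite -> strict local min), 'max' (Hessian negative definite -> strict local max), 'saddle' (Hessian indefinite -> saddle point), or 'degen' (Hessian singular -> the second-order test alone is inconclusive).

Compute the Hessian H = grad^2 f:
  H = [[11, 4], [4, 5]]
Verify stationarity: grad f(x*) = H x* + g = (0, 0).
Eigenvalues of H: 3, 13.
Both eigenvalues > 0, so H is positive definite -> x* is a strict local min.

min


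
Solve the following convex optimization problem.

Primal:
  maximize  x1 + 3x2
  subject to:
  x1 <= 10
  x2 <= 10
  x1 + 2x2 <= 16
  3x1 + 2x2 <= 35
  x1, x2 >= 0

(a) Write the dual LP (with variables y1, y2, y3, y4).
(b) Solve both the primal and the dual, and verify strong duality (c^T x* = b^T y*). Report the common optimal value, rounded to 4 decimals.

The standard primal-dual pair for 'max c^T x s.t. A x <= b, x >= 0' is:
  Dual:  min b^T y  s.t.  A^T y >= c,  y >= 0.

So the dual LP is:
  minimize  10y1 + 10y2 + 16y3 + 35y4
  subject to:
    y1 + y3 + 3y4 >= 1
    y2 + 2y3 + 2y4 >= 3
    y1, y2, y3, y4 >= 0

Solving the primal: x* = (0, 8).
  primal value c^T x* = 24.
Solving the dual: y* = (0, 0, 1.5, 0).
  dual value b^T y* = 24.
Strong duality: c^T x* = b^T y*. Confirmed.

24


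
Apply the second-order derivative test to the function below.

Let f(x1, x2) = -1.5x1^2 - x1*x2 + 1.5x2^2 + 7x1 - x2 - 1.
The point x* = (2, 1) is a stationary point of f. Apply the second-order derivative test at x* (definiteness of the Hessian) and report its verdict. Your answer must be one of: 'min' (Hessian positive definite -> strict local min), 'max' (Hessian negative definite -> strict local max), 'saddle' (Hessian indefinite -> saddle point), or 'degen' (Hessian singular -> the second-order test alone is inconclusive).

Compute the Hessian H = grad^2 f:
  H = [[-3, -1], [-1, 3]]
Verify stationarity: grad f(x*) = H x* + g = (0, 0).
Eigenvalues of H: -3.1623, 3.1623.
Eigenvalues have mixed signs, so H is indefinite -> x* is a saddle point.

saddle


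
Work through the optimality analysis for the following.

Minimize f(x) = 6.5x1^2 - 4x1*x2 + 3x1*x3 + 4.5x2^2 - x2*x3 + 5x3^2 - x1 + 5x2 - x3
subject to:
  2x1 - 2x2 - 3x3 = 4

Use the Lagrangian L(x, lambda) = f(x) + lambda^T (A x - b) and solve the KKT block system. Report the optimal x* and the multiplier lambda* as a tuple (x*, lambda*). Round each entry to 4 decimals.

Form the Lagrangian:
  L(x, lambda) = (1/2) x^T Q x + c^T x + lambda^T (A x - b)
Stationarity (grad_x L = 0): Q x + c + A^T lambda = 0.
Primal feasibility: A x = b.

This gives the KKT block system:
  [ Q   A^T ] [ x     ]   [-c ]
  [ A    0  ] [ lambda ] = [ b ]

Solving the linear system:
  x*      = (0.1993, -0.9253, -0.5836)
  lambda* = (-1.7708)
  f(x*)   = 1.4204

x* = (0.1993, -0.9253, -0.5836), lambda* = (-1.7708)


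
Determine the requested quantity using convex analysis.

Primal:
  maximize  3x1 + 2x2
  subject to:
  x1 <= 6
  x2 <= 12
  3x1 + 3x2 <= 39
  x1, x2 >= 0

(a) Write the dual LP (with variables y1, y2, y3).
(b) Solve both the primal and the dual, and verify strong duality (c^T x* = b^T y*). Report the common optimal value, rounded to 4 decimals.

The standard primal-dual pair for 'max c^T x s.t. A x <= b, x >= 0' is:
  Dual:  min b^T y  s.t.  A^T y >= c,  y >= 0.

So the dual LP is:
  minimize  6y1 + 12y2 + 39y3
  subject to:
    y1 + 3y3 >= 3
    y2 + 3y3 >= 2
    y1, y2, y3 >= 0

Solving the primal: x* = (6, 7).
  primal value c^T x* = 32.
Solving the dual: y* = (1, 0, 0.6667).
  dual value b^T y* = 32.
Strong duality: c^T x* = b^T y*. Confirmed.

32


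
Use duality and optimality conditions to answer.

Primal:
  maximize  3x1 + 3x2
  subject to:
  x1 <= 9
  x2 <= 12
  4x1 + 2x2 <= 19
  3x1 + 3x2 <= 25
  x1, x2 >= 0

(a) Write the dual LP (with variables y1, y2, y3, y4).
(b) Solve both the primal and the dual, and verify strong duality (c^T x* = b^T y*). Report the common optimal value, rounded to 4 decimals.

The standard primal-dual pair for 'max c^T x s.t. A x <= b, x >= 0' is:
  Dual:  min b^T y  s.t.  A^T y >= c,  y >= 0.

So the dual LP is:
  minimize  9y1 + 12y2 + 19y3 + 25y4
  subject to:
    y1 + 4y3 + 3y4 >= 3
    y2 + 2y3 + 3y4 >= 3
    y1, y2, y3, y4 >= 0

Solving the primal: x* = (1.1667, 7.1667).
  primal value c^T x* = 25.
Solving the dual: y* = (0, 0, 0, 1).
  dual value b^T y* = 25.
Strong duality: c^T x* = b^T y*. Confirmed.

25


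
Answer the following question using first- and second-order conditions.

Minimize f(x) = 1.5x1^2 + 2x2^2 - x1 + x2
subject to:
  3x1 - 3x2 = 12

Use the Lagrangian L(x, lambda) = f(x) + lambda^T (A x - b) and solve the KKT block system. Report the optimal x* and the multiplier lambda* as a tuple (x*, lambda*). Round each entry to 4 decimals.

Form the Lagrangian:
  L(x, lambda) = (1/2) x^T Q x + c^T x + lambda^T (A x - b)
Stationarity (grad_x L = 0): Q x + c + A^T lambda = 0.
Primal feasibility: A x = b.

This gives the KKT block system:
  [ Q   A^T ] [ x     ]   [-c ]
  [ A    0  ] [ lambda ] = [ b ]

Solving the linear system:
  x*      = (2.2857, -1.7143)
  lambda* = (-1.9524)
  f(x*)   = 9.7143

x* = (2.2857, -1.7143), lambda* = (-1.9524)


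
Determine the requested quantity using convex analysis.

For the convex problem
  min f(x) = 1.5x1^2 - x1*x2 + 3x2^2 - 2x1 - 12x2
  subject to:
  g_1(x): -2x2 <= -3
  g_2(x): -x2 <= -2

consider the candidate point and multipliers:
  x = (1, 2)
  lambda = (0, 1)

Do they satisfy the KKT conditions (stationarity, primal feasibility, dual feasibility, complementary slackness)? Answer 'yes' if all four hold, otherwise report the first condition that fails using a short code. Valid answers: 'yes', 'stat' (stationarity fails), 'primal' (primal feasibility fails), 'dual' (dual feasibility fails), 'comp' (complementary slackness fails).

Gradient of f: grad f(x) = Q x + c = (-1, -1)
Constraint values g_i(x) = a_i^T x - b_i:
  g_1((1, 2)) = -1
  g_2((1, 2)) = 0
Stationarity residual: grad f(x) + sum_i lambda_i a_i = (-1, -2)
  -> stationarity FAILS
Primal feasibility (all g_i <= 0): OK
Dual feasibility (all lambda_i >= 0): OK
Complementary slackness (lambda_i * g_i(x) = 0 for all i): OK

Verdict: the first failing condition is stationarity -> stat.

stat


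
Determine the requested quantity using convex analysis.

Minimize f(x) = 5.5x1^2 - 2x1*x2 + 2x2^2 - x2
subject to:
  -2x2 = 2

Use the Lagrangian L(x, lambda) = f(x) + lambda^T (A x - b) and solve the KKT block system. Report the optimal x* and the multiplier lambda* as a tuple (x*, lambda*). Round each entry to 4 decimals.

Form the Lagrangian:
  L(x, lambda) = (1/2) x^T Q x + c^T x + lambda^T (A x - b)
Stationarity (grad_x L = 0): Q x + c + A^T lambda = 0.
Primal feasibility: A x = b.

This gives the KKT block system:
  [ Q   A^T ] [ x     ]   [-c ]
  [ A    0  ] [ lambda ] = [ b ]

Solving the linear system:
  x*      = (-0.1818, -1)
  lambda* = (-2.3182)
  f(x*)   = 2.8182

x* = (-0.1818, -1), lambda* = (-2.3182)


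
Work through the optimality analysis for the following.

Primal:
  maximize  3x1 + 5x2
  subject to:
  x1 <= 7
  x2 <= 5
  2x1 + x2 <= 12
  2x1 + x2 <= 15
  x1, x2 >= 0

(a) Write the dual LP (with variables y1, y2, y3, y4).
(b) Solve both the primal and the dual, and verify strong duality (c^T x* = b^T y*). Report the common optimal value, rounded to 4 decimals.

The standard primal-dual pair for 'max c^T x s.t. A x <= b, x >= 0' is:
  Dual:  min b^T y  s.t.  A^T y >= c,  y >= 0.

So the dual LP is:
  minimize  7y1 + 5y2 + 12y3 + 15y4
  subject to:
    y1 + 2y3 + 2y4 >= 3
    y2 + y3 + y4 >= 5
    y1, y2, y3, y4 >= 0

Solving the primal: x* = (3.5, 5).
  primal value c^T x* = 35.5.
Solving the dual: y* = (0, 3.5, 1.5, 0).
  dual value b^T y* = 35.5.
Strong duality: c^T x* = b^T y*. Confirmed.

35.5


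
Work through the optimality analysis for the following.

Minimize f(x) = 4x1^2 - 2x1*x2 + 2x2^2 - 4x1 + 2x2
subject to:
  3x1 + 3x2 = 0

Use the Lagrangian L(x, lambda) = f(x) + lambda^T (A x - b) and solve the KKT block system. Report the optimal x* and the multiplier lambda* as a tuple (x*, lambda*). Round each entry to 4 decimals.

Form the Lagrangian:
  L(x, lambda) = (1/2) x^T Q x + c^T x + lambda^T (A x - b)
Stationarity (grad_x L = 0): Q x + c + A^T lambda = 0.
Primal feasibility: A x = b.

This gives the KKT block system:
  [ Q   A^T ] [ x     ]   [-c ]
  [ A    0  ] [ lambda ] = [ b ]

Solving the linear system:
  x*      = (0.375, -0.375)
  lambda* = (0.0833)
  f(x*)   = -1.125

x* = (0.375, -0.375), lambda* = (0.0833)


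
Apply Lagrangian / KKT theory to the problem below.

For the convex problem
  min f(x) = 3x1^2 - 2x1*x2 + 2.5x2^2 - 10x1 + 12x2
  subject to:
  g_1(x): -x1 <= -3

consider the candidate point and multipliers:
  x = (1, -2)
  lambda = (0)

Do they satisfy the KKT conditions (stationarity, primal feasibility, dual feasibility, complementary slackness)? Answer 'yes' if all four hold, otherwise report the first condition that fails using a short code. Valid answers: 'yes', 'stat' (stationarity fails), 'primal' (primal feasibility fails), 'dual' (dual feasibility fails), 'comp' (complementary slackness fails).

Gradient of f: grad f(x) = Q x + c = (0, 0)
Constraint values g_i(x) = a_i^T x - b_i:
  g_1((1, -2)) = 2
Stationarity residual: grad f(x) + sum_i lambda_i a_i = (0, 0)
  -> stationarity OK
Primal feasibility (all g_i <= 0): FAILS
Dual feasibility (all lambda_i >= 0): OK
Complementary slackness (lambda_i * g_i(x) = 0 for all i): OK

Verdict: the first failing condition is primal_feasibility -> primal.

primal


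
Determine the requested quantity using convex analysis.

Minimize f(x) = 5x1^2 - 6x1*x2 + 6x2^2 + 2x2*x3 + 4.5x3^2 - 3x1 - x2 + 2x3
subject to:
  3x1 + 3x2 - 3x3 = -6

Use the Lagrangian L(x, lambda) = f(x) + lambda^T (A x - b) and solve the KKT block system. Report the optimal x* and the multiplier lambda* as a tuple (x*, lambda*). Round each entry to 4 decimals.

Form the Lagrangian:
  L(x, lambda) = (1/2) x^T Q x + c^T x + lambda^T (A x - b)
Stationarity (grad_x L = 0): Q x + c + A^T lambda = 0.
Primal feasibility: A x = b.

This gives the KKT block system:
  [ Q   A^T ] [ x     ]   [-c ]
  [ A    0  ] [ lambda ] = [ b ]

Solving the linear system:
  x*      = (-0.6889, -0.7822, 0.5289)
  lambda* = (1.7319)
  f(x*)   = 7.1489

x* = (-0.6889, -0.7822, 0.5289), lambda* = (1.7319)


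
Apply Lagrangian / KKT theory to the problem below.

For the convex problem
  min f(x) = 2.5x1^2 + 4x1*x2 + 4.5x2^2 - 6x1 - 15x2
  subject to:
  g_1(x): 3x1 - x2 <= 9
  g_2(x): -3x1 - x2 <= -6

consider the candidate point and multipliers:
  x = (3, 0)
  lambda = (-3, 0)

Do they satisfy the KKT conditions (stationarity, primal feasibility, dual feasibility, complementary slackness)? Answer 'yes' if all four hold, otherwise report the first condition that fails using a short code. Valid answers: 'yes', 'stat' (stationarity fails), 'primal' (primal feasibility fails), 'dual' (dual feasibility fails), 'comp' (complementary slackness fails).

Gradient of f: grad f(x) = Q x + c = (9, -3)
Constraint values g_i(x) = a_i^T x - b_i:
  g_1((3, 0)) = 0
  g_2((3, 0)) = -3
Stationarity residual: grad f(x) + sum_i lambda_i a_i = (0, 0)
  -> stationarity OK
Primal feasibility (all g_i <= 0): OK
Dual feasibility (all lambda_i >= 0): FAILS
Complementary slackness (lambda_i * g_i(x) = 0 for all i): OK

Verdict: the first failing condition is dual_feasibility -> dual.

dual


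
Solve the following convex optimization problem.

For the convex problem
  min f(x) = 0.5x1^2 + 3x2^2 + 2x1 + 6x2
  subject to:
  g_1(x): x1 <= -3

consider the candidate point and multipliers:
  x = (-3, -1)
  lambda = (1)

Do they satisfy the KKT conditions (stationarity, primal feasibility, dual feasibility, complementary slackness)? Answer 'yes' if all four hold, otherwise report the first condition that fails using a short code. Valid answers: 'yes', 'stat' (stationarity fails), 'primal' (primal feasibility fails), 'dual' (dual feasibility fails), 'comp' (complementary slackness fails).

Gradient of f: grad f(x) = Q x + c = (-1, 0)
Constraint values g_i(x) = a_i^T x - b_i:
  g_1((-3, -1)) = 0
Stationarity residual: grad f(x) + sum_i lambda_i a_i = (0, 0)
  -> stationarity OK
Primal feasibility (all g_i <= 0): OK
Dual feasibility (all lambda_i >= 0): OK
Complementary slackness (lambda_i * g_i(x) = 0 for all i): OK

Verdict: yes, KKT holds.

yes


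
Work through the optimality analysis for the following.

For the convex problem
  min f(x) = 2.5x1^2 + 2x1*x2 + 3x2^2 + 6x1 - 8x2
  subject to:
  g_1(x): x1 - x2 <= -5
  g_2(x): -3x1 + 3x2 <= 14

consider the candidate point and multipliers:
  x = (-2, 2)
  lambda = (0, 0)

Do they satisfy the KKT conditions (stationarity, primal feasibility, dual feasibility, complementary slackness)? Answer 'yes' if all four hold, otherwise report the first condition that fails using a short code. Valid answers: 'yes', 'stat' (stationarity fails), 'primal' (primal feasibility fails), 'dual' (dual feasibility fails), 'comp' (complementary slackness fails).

Gradient of f: grad f(x) = Q x + c = (0, 0)
Constraint values g_i(x) = a_i^T x - b_i:
  g_1((-2, 2)) = 1
  g_2((-2, 2)) = -2
Stationarity residual: grad f(x) + sum_i lambda_i a_i = (0, 0)
  -> stationarity OK
Primal feasibility (all g_i <= 0): FAILS
Dual feasibility (all lambda_i >= 0): OK
Complementary slackness (lambda_i * g_i(x) = 0 for all i): OK

Verdict: the first failing condition is primal_feasibility -> primal.

primal


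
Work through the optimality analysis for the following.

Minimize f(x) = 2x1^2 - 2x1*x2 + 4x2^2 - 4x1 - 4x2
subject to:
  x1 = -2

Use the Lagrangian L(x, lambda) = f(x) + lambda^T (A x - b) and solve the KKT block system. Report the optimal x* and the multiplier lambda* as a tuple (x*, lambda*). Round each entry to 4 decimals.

Form the Lagrangian:
  L(x, lambda) = (1/2) x^T Q x + c^T x + lambda^T (A x - b)
Stationarity (grad_x L = 0): Q x + c + A^T lambda = 0.
Primal feasibility: A x = b.

This gives the KKT block system:
  [ Q   A^T ] [ x     ]   [-c ]
  [ A    0  ] [ lambda ] = [ b ]

Solving the linear system:
  x*      = (-2, 0)
  lambda* = (12)
  f(x*)   = 16

x* = (-2, 0), lambda* = (12)


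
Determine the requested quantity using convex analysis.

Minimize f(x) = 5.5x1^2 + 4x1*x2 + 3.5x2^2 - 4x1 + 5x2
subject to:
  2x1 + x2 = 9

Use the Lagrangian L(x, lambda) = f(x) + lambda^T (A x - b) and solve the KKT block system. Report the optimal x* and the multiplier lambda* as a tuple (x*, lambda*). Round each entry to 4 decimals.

Form the Lagrangian:
  L(x, lambda) = (1/2) x^T Q x + c^T x + lambda^T (A x - b)
Stationarity (grad_x L = 0): Q x + c + A^T lambda = 0.
Primal feasibility: A x = b.

This gives the KKT block system:
  [ Q   A^T ] [ x     ]   [-c ]
  [ A    0  ] [ lambda ] = [ b ]

Solving the linear system:
  x*      = (4.5217, -0.0435)
  lambda* = (-22.7826)
  f(x*)   = 93.3696

x* = (4.5217, -0.0435), lambda* = (-22.7826)


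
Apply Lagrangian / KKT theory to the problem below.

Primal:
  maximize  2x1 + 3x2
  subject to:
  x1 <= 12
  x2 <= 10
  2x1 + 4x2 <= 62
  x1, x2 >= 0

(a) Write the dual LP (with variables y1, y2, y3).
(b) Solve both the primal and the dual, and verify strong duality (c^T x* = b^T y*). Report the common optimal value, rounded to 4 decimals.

The standard primal-dual pair for 'max c^T x s.t. A x <= b, x >= 0' is:
  Dual:  min b^T y  s.t.  A^T y >= c,  y >= 0.

So the dual LP is:
  minimize  12y1 + 10y2 + 62y3
  subject to:
    y1 + 2y3 >= 2
    y2 + 4y3 >= 3
    y1, y2, y3 >= 0

Solving the primal: x* = (12, 9.5).
  primal value c^T x* = 52.5.
Solving the dual: y* = (0.5, 0, 0.75).
  dual value b^T y* = 52.5.
Strong duality: c^T x* = b^T y*. Confirmed.

52.5


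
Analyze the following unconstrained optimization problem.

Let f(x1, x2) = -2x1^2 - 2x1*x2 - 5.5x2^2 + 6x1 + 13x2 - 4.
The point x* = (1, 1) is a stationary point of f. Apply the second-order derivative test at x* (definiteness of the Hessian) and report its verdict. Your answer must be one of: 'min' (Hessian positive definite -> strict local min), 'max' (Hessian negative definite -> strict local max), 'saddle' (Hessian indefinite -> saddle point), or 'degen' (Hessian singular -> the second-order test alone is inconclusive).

Compute the Hessian H = grad^2 f:
  H = [[-4, -2], [-2, -11]]
Verify stationarity: grad f(x*) = H x* + g = (0, 0).
Eigenvalues of H: -11.5311, -3.4689.
Both eigenvalues < 0, so H is negative definite -> x* is a strict local max.

max


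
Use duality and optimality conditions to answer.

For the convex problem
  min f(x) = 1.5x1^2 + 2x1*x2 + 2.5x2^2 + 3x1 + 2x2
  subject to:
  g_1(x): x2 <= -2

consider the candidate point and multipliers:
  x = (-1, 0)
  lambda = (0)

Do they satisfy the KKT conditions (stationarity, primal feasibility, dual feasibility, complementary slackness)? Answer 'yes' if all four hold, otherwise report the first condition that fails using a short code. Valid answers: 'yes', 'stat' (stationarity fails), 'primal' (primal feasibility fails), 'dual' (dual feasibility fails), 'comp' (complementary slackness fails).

Gradient of f: grad f(x) = Q x + c = (0, 0)
Constraint values g_i(x) = a_i^T x - b_i:
  g_1((-1, 0)) = 2
Stationarity residual: grad f(x) + sum_i lambda_i a_i = (0, 0)
  -> stationarity OK
Primal feasibility (all g_i <= 0): FAILS
Dual feasibility (all lambda_i >= 0): OK
Complementary slackness (lambda_i * g_i(x) = 0 for all i): OK

Verdict: the first failing condition is primal_feasibility -> primal.

primal


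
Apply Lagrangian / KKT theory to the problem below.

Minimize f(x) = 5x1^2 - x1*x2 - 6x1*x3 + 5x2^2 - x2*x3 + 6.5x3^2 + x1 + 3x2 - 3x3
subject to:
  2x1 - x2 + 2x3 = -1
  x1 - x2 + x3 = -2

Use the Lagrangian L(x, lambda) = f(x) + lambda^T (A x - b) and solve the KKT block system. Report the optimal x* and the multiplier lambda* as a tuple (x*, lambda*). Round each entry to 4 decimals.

Form the Lagrangian:
  L(x, lambda) = (1/2) x^T Q x + c^T x + lambda^T (A x - b)
Stationarity (grad_x L = 0): Q x + c + A^T lambda = 0.
Primal feasibility: A x = b.

This gives the KKT block system:
  [ Q   A^T ] [ x     ]   [-c ]
  [ A    0  ] [ lambda ] = [ b ]

Solving the linear system:
  x*      = (0.4286, 3, 0.5714)
  lambda* = (-30.8571, 62.8571)
  f(x*)   = 51.2857

x* = (0.4286, 3, 0.5714), lambda* = (-30.8571, 62.8571)


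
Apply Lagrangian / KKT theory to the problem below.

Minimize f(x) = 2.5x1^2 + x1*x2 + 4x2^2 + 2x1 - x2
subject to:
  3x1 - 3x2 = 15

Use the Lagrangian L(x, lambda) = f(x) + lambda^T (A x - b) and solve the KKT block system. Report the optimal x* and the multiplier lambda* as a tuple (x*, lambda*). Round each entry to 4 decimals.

Form the Lagrangian:
  L(x, lambda) = (1/2) x^T Q x + c^T x + lambda^T (A x - b)
Stationarity (grad_x L = 0): Q x + c + A^T lambda = 0.
Primal feasibility: A x = b.

This gives the KKT block system:
  [ Q   A^T ] [ x     ]   [-c ]
  [ A    0  ] [ lambda ] = [ b ]

Solving the linear system:
  x*      = (2.9333, -2.0667)
  lambda* = (-4.8667)
  f(x*)   = 40.4667

x* = (2.9333, -2.0667), lambda* = (-4.8667)


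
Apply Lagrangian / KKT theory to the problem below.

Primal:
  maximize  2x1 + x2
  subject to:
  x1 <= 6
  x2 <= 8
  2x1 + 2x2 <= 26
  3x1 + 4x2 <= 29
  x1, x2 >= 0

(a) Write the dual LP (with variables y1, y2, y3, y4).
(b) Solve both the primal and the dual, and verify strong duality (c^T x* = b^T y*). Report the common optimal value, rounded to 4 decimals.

The standard primal-dual pair for 'max c^T x s.t. A x <= b, x >= 0' is:
  Dual:  min b^T y  s.t.  A^T y >= c,  y >= 0.

So the dual LP is:
  minimize  6y1 + 8y2 + 26y3 + 29y4
  subject to:
    y1 + 2y3 + 3y4 >= 2
    y2 + 2y3 + 4y4 >= 1
    y1, y2, y3, y4 >= 0

Solving the primal: x* = (6, 2.75).
  primal value c^T x* = 14.75.
Solving the dual: y* = (1.25, 0, 0, 0.25).
  dual value b^T y* = 14.75.
Strong duality: c^T x* = b^T y*. Confirmed.

14.75


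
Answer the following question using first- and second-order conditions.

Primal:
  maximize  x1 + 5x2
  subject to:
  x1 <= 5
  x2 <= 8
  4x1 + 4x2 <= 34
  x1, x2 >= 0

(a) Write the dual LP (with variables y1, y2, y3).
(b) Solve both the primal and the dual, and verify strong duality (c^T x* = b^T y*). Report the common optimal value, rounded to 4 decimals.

The standard primal-dual pair for 'max c^T x s.t. A x <= b, x >= 0' is:
  Dual:  min b^T y  s.t.  A^T y >= c,  y >= 0.

So the dual LP is:
  minimize  5y1 + 8y2 + 34y3
  subject to:
    y1 + 4y3 >= 1
    y2 + 4y3 >= 5
    y1, y2, y3 >= 0

Solving the primal: x* = (0.5, 8).
  primal value c^T x* = 40.5.
Solving the dual: y* = (0, 4, 0.25).
  dual value b^T y* = 40.5.
Strong duality: c^T x* = b^T y*. Confirmed.

40.5


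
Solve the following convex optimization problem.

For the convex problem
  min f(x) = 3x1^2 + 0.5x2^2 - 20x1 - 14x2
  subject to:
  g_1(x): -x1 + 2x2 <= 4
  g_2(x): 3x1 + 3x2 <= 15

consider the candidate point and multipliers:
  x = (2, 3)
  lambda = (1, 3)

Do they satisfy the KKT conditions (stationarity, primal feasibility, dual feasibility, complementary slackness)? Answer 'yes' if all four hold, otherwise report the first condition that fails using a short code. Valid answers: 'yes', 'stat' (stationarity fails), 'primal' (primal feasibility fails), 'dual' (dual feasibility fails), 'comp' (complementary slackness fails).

Gradient of f: grad f(x) = Q x + c = (-8, -11)
Constraint values g_i(x) = a_i^T x - b_i:
  g_1((2, 3)) = 0
  g_2((2, 3)) = 0
Stationarity residual: grad f(x) + sum_i lambda_i a_i = (0, 0)
  -> stationarity OK
Primal feasibility (all g_i <= 0): OK
Dual feasibility (all lambda_i >= 0): OK
Complementary slackness (lambda_i * g_i(x) = 0 for all i): OK

Verdict: yes, KKT holds.

yes


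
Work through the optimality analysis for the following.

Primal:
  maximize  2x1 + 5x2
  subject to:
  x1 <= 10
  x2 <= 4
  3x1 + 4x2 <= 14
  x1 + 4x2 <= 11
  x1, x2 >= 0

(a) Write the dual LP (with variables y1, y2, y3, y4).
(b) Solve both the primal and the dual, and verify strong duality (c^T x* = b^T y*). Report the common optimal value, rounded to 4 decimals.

The standard primal-dual pair for 'max c^T x s.t. A x <= b, x >= 0' is:
  Dual:  min b^T y  s.t.  A^T y >= c,  y >= 0.

So the dual LP is:
  minimize  10y1 + 4y2 + 14y3 + 11y4
  subject to:
    y1 + 3y3 + y4 >= 2
    y2 + 4y3 + 4y4 >= 5
    y1, y2, y3, y4 >= 0

Solving the primal: x* = (1.5, 2.375).
  primal value c^T x* = 14.875.
Solving the dual: y* = (0, 0, 0.375, 0.875).
  dual value b^T y* = 14.875.
Strong duality: c^T x* = b^T y*. Confirmed.

14.875


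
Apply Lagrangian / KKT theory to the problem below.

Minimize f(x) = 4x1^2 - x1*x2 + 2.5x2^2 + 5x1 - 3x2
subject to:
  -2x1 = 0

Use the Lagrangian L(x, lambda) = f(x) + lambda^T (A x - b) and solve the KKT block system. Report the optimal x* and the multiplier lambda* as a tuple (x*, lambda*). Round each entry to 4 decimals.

Form the Lagrangian:
  L(x, lambda) = (1/2) x^T Q x + c^T x + lambda^T (A x - b)
Stationarity (grad_x L = 0): Q x + c + A^T lambda = 0.
Primal feasibility: A x = b.

This gives the KKT block system:
  [ Q   A^T ] [ x     ]   [-c ]
  [ A    0  ] [ lambda ] = [ b ]

Solving the linear system:
  x*      = (0, 0.6)
  lambda* = (2.2)
  f(x*)   = -0.9

x* = (0, 0.6), lambda* = (2.2)


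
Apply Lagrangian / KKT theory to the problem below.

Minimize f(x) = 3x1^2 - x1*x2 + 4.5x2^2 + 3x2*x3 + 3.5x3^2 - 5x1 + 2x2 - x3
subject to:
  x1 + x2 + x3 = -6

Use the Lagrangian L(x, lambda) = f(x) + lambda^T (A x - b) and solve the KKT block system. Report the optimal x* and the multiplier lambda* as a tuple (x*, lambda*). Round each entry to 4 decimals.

Form the Lagrangian:
  L(x, lambda) = (1/2) x^T Q x + c^T x + lambda^T (A x - b)
Stationarity (grad_x L = 0): Q x + c + A^T lambda = 0.
Primal feasibility: A x = b.

This gives the KKT block system:
  [ Q   A^T ] [ x     ]   [-c ]
  [ A    0  ] [ lambda ] = [ b ]

Solving the linear system:
  x*      = (-2.4711, -1.9587, -1.5702)
  lambda* = (17.8678)
  f(x*)   = 58.6074

x* = (-2.4711, -1.9587, -1.5702), lambda* = (17.8678)


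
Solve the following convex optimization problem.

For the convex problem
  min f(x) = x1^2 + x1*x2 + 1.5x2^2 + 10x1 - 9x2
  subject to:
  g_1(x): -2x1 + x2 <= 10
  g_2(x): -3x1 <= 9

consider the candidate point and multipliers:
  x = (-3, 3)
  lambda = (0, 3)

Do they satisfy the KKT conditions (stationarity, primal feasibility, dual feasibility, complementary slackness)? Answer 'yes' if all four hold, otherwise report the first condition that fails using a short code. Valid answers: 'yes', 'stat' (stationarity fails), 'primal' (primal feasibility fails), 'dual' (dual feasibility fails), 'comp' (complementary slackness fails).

Gradient of f: grad f(x) = Q x + c = (7, -3)
Constraint values g_i(x) = a_i^T x - b_i:
  g_1((-3, 3)) = -1
  g_2((-3, 3)) = 0
Stationarity residual: grad f(x) + sum_i lambda_i a_i = (-2, -3)
  -> stationarity FAILS
Primal feasibility (all g_i <= 0): OK
Dual feasibility (all lambda_i >= 0): OK
Complementary slackness (lambda_i * g_i(x) = 0 for all i): OK

Verdict: the first failing condition is stationarity -> stat.

stat


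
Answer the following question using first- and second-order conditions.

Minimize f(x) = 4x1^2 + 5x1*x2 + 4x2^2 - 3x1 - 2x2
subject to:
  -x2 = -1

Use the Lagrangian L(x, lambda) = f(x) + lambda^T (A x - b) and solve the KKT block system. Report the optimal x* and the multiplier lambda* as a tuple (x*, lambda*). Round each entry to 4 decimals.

Form the Lagrangian:
  L(x, lambda) = (1/2) x^T Q x + c^T x + lambda^T (A x - b)
Stationarity (grad_x L = 0): Q x + c + A^T lambda = 0.
Primal feasibility: A x = b.

This gives the KKT block system:
  [ Q   A^T ] [ x     ]   [-c ]
  [ A    0  ] [ lambda ] = [ b ]

Solving the linear system:
  x*      = (-0.25, 1)
  lambda* = (4.75)
  f(x*)   = 1.75

x* = (-0.25, 1), lambda* = (4.75)


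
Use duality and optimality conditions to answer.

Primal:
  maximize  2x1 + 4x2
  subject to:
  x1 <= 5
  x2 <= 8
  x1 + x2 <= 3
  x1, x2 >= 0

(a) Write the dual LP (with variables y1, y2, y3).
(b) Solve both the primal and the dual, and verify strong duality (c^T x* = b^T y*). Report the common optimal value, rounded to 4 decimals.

The standard primal-dual pair for 'max c^T x s.t. A x <= b, x >= 0' is:
  Dual:  min b^T y  s.t.  A^T y >= c,  y >= 0.

So the dual LP is:
  minimize  5y1 + 8y2 + 3y3
  subject to:
    y1 + y3 >= 2
    y2 + y3 >= 4
    y1, y2, y3 >= 0

Solving the primal: x* = (0, 3).
  primal value c^T x* = 12.
Solving the dual: y* = (0, 0, 4).
  dual value b^T y* = 12.
Strong duality: c^T x* = b^T y*. Confirmed.

12


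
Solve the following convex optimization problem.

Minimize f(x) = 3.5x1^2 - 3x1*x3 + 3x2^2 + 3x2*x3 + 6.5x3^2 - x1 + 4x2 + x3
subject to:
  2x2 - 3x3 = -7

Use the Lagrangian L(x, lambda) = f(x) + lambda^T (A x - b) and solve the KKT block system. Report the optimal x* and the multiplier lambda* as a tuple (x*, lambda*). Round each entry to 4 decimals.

Form the Lagrangian:
  L(x, lambda) = (1/2) x^T Q x + c^T x + lambda^T (A x - b)
Stationarity (grad_x L = 0): Q x + c + A^T lambda = 0.
Primal feasibility: A x = b.

This gives the KKT block system:
  [ Q   A^T ] [ x     ]   [-c ]
  [ A    0  ] [ lambda ] = [ b ]

Solving the linear system:
  x*      = (0.5866, -1.9468, 1.0355)
  lambda* = (2.2871)
  f(x*)   = 4.3356

x* = (0.5866, -1.9468, 1.0355), lambda* = (2.2871)


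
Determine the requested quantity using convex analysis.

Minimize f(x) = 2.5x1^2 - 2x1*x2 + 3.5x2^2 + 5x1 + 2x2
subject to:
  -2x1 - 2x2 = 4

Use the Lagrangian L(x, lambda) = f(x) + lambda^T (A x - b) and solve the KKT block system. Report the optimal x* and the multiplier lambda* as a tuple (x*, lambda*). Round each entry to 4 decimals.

Form the Lagrangian:
  L(x, lambda) = (1/2) x^T Q x + c^T x + lambda^T (A x - b)
Stationarity (grad_x L = 0): Q x + c + A^T lambda = 0.
Primal feasibility: A x = b.

This gives the KKT block system:
  [ Q   A^T ] [ x     ]   [-c ]
  [ A    0  ] [ lambda ] = [ b ]

Solving the linear system:
  x*      = (-1.3125, -0.6875)
  lambda* = (-0.0938)
  f(x*)   = -3.7812

x* = (-1.3125, -0.6875), lambda* = (-0.0938)


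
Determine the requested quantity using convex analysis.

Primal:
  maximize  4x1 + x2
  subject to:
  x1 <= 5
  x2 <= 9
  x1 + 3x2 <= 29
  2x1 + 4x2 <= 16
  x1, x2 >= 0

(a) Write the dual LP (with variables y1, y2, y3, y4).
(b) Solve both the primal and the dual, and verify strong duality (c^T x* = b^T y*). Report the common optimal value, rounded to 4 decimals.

The standard primal-dual pair for 'max c^T x s.t. A x <= b, x >= 0' is:
  Dual:  min b^T y  s.t.  A^T y >= c,  y >= 0.

So the dual LP is:
  minimize  5y1 + 9y2 + 29y3 + 16y4
  subject to:
    y1 + y3 + 2y4 >= 4
    y2 + 3y3 + 4y4 >= 1
    y1, y2, y3, y4 >= 0

Solving the primal: x* = (5, 1.5).
  primal value c^T x* = 21.5.
Solving the dual: y* = (3.5, 0, 0, 0.25).
  dual value b^T y* = 21.5.
Strong duality: c^T x* = b^T y*. Confirmed.

21.5


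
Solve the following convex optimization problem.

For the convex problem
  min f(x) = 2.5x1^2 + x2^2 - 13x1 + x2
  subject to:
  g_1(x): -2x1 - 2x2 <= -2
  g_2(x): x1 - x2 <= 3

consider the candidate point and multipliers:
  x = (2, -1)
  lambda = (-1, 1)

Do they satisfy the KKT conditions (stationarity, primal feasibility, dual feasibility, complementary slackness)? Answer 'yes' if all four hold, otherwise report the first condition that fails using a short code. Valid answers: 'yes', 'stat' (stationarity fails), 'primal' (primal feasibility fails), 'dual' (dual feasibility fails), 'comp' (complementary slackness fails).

Gradient of f: grad f(x) = Q x + c = (-3, -1)
Constraint values g_i(x) = a_i^T x - b_i:
  g_1((2, -1)) = 0
  g_2((2, -1)) = 0
Stationarity residual: grad f(x) + sum_i lambda_i a_i = (0, 0)
  -> stationarity OK
Primal feasibility (all g_i <= 0): OK
Dual feasibility (all lambda_i >= 0): FAILS
Complementary slackness (lambda_i * g_i(x) = 0 for all i): OK

Verdict: the first failing condition is dual_feasibility -> dual.

dual
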